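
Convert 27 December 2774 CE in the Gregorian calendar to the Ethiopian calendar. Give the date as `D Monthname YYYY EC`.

12 Tahsas 2767 EC

Julian Day Number of the source date = 2734603.
Converting JDN 2734603 to the Ethiopian calendar gives 12 Tahsas 2767 EC.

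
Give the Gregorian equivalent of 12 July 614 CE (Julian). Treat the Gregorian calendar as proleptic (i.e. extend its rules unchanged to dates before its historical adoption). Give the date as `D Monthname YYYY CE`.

15 July 614 CE

The Julian–Gregorian offset here is 3 days (Julian trailing).
12 July 614 Julian + 3 days → 15 July 614 Gregorian.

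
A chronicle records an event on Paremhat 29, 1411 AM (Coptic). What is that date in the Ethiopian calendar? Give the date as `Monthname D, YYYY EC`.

Both dates share Julian Day Number 2340240; in the Ethiopian calendar that is 29 Megabit 1687 EC.

Megabit 29, 1687 EC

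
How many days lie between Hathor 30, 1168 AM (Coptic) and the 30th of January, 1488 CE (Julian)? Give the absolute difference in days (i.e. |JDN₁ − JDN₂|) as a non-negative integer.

13213

First date → JDN 2251366; second date → JDN 2264579.
The interval is |2251366 − 2264579| = 13213 days.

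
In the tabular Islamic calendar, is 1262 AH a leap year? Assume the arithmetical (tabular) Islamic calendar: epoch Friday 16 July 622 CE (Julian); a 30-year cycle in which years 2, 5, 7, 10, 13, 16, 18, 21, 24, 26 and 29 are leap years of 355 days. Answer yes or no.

Year 1262 AH is year 2 of its 30-year cycle; leap positions are 2, 5, 7, 10, 13, 16, 18, 21, 24, 26, 29, so it is a leap year (355 days).

yes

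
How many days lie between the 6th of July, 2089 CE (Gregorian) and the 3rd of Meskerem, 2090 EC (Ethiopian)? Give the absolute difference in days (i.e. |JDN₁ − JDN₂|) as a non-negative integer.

2991

First date → JDN 2484239; second date → JDN 2487230.
The interval is |2484239 − 2487230| = 2991 days.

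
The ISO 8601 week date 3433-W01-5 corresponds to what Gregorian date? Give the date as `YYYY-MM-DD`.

ISO week 1 of 3433 is the week containing the first Thursday of 3433.
Week 1, day 5 (Friday) lands on 3433-01-04.

3433-01-04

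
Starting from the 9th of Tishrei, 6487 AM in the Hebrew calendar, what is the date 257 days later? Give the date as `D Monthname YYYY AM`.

1 Sivan 6487 AM

The starting date is JDN 2716981; 2716981 + 257 = 2717238.
JDN 2717238 corresponds to 1 Sivan 6487 AM.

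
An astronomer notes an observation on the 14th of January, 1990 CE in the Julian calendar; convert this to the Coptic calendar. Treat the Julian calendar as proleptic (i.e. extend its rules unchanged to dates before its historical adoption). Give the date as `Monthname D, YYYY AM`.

Both dates share Julian Day Number 2447919; in the Coptic calendar that is 19 Tobi 1706 AM.

Tobi 19, 1706 AM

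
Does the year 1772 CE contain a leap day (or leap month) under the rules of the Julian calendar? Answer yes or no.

1772 mod 4 = 0, so it is a leap year in the Julian calendar.

yes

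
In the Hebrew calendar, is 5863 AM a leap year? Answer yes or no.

yes

Hebrew year 5863 is year 11 of its 19-year Metonic cycle; leap years are at positions 3, 6, 8, 11, 14, 17, 19, so it is a leap year (13 months).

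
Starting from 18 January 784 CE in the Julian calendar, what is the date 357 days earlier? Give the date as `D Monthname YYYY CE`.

JDN of 18 January 784 CE = 2007431.
2007431 − 357 = 2007074.
JDN 2007074 in the Julian calendar is 26 January 783 CE.

26 January 783 CE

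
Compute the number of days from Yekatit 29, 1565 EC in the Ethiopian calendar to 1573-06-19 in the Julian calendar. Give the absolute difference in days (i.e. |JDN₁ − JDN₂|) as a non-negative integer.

JDN of the first date = 2295650.
JDN of the second date = 2295766.
|2295766 − 2295650| = 116.

116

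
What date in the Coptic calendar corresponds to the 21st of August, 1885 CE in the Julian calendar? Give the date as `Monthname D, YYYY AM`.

Mesori 28, 1601 AM

Julian Day Number of the source date = 2409787.
Converting JDN 2409787 to the Coptic calendar gives 28 Mesori 1601 AM.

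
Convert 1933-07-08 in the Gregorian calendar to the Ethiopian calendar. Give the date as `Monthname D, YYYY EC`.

Both dates share Julian Day Number 2427262; in the Ethiopian calendar that is 1 Hamle 1925 EC.

Hamle 1, 1925 EC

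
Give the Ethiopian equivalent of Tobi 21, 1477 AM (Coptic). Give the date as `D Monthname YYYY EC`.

21 Tir 1753 EC

Both dates share Julian Day Number 2364279; in the Ethiopian calendar that is 21 Tir 1753 EC.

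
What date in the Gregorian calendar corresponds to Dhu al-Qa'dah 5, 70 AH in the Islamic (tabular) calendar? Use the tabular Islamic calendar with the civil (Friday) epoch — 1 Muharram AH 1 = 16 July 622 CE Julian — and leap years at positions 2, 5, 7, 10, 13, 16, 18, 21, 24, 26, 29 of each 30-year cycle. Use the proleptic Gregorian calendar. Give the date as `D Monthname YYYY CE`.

Both dates share Julian Day Number 1973190; in the Gregorian calendar that is 23 April 690 CE.

23 April 690 CE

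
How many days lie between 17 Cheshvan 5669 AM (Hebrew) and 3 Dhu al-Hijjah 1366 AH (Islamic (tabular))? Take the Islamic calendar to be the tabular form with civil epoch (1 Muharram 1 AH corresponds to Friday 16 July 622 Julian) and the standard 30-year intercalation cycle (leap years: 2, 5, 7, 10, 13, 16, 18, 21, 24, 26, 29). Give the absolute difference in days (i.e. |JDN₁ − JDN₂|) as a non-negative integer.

JDN of the first date = 2418257.
JDN of the second date = 2432477.
|2432477 − 2418257| = 14220.

14220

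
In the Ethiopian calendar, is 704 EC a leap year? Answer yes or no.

704 mod 4 = 0; in the Ethiopian calendar a year is leap when year mod 4 = 3, so it is a common year.

no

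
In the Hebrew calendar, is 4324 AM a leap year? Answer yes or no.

yes

Hebrew year 4324 is year 11 of its 19-year Metonic cycle; leap years are at positions 3, 6, 8, 11, 14, 17, 19, so it is a leap year (13 months).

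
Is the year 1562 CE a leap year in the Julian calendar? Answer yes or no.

1562 mod 4 = 2, so it is a common year in the Julian calendar.

no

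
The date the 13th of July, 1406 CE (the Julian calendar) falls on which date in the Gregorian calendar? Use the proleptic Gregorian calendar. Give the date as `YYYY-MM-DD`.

1406-07-22

The Julian–Gregorian offset here is 9 days (Julian trailing).
13 July 1406 Julian + 9 days → 22 July 1406 Gregorian.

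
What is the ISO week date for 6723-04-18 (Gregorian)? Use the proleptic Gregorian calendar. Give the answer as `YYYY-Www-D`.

6723-W16-3

The weekday is Wednesday (ISO weekday 3).
That Wednesday belongs to ISO week 16 of ISO year 6723.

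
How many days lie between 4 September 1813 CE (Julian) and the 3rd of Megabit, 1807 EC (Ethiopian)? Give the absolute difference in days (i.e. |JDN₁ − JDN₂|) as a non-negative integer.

First date → JDN 2383503; second date → JDN 2384044.
The interval is |2383503 − 2384044| = 541 days.

541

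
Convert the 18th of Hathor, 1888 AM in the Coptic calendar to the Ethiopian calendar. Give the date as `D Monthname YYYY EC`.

Julian Day Number of the source date = 2514334.
Converting JDN 2514334 to the Ethiopian calendar gives 18 Hidar 2164 EC.

18 Hidar 2164 EC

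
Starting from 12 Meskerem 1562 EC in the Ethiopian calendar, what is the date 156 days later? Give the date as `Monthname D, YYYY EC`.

JDN of 12 Meskerem 1562 EC = 2294387.
2294387 + 156 = 2294543.
JDN 2294543 in the Ethiopian calendar is Yekatit 18, 1562 EC.

Yekatit 18, 1562 EC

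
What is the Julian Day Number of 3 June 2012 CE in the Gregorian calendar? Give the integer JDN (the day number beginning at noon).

2456082

JDN 2400001 is 17 November 1858 CE (Gregorian), MJD 0; the target day is +56081 days from there, so JDN = 2456082.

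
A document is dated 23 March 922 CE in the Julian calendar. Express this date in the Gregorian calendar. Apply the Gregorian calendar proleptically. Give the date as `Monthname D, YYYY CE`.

The Julian–Gregorian offset here is 5 days (Julian trailing).
23 March 922 Julian + 5 days → 28 March 922 Gregorian.

March 28, 922 CE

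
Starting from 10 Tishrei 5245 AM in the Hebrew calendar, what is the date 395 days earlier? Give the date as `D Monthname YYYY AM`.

Counting 395 days back from JDN 2263361 reaches JDN 2262966, which is 28 Elul 5243 AM.

28 Elul 5243 AM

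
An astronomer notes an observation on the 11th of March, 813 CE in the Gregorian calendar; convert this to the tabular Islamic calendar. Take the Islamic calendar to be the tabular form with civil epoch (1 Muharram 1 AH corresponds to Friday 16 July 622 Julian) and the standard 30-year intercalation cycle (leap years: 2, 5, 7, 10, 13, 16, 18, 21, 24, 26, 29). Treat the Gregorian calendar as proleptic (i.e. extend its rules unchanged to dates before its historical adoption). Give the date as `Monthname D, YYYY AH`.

Julian Day Number of the source date = 2018072.
Converting JDN 2018072 to the tabular Islamic calendar gives 29 Jumada al-Thani 197 AH.

Jumada al-Thani 29, 197 AH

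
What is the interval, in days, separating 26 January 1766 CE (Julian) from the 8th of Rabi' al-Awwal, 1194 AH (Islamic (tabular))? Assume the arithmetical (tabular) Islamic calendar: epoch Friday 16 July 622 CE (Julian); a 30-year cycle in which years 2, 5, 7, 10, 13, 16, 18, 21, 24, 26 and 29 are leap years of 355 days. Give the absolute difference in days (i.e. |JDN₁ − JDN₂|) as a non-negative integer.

5150

First date → JDN 2366115; second date → JDN 2371265.
The interval is |2366115 − 2371265| = 5150 days.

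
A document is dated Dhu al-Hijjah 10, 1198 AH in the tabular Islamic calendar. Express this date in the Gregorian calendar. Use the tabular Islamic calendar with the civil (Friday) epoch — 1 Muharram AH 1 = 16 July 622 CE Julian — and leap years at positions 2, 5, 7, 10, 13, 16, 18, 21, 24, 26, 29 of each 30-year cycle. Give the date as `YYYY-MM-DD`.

Both dates share Julian Day Number 2372951; in the Gregorian calendar that is 25 October 1784 CE.

1784-10-25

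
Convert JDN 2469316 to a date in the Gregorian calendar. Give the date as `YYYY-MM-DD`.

2048-08-27

JDN 2451545 is 1 Jan 2000; 2469316 is +17771 days from there.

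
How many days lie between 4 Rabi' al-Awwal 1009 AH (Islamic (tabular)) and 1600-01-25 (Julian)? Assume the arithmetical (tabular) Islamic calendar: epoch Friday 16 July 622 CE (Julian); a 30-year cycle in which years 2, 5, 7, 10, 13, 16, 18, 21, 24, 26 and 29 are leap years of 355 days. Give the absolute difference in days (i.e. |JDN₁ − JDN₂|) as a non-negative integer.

First date → JDN 2305704; second date → JDN 2305482.
The interval is |2305704 − 2305482| = 222 days.

222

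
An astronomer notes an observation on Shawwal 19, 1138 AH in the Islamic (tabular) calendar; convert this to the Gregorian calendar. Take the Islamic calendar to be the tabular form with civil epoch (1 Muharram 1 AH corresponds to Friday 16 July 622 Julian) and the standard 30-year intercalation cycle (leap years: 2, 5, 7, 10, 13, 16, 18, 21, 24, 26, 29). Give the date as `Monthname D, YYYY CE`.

Julian Day Number of the source date = 2351639.
Converting JDN 2351639 to the Gregorian calendar gives 20 June 1726 CE.

June 20, 1726 CE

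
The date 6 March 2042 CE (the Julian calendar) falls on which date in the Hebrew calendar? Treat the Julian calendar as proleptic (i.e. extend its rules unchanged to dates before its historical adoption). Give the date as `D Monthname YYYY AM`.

Julian Day Number of the source date = 2466963.
Converting JDN 2466963 to the Hebrew calendar gives 27 Adar 5802 AM.

27 Adar 5802 AM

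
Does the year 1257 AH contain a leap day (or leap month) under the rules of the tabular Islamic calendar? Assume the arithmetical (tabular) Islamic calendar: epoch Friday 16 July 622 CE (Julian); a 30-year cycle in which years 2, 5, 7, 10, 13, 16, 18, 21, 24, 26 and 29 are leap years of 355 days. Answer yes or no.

Year 1257 AH is year 27 of its 30-year cycle; leap positions are 2, 5, 7, 10, 13, 16, 18, 21, 24, 26, 29, so it is a common year (354 days).

no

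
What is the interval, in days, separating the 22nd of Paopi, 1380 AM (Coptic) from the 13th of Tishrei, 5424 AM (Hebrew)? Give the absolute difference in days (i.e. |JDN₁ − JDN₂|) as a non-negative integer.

16

First date → JDN 2328761; second date → JDN 2328745.
The interval is |2328761 − 2328745| = 16 days.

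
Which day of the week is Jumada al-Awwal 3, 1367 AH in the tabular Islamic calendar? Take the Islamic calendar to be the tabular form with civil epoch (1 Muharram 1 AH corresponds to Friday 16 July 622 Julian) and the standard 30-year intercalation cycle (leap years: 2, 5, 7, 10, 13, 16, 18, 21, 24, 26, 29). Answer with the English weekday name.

In the Gregorian calendar this is 14 March 1948 (JDN 2432625).
JDN 2432625 mod 7 = 6, and JDN 0 was a Monday, so this is a Sunday.

Sunday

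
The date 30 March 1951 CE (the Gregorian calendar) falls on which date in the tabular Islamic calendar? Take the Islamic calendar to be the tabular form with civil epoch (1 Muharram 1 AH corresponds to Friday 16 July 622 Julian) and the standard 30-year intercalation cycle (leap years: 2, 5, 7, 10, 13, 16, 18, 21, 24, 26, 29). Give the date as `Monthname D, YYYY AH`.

Both dates share Julian Day Number 2433736; in the tabular Islamic calendar that is 21 Jumada al-Thani 1370 AH.

Jumada al-Thani 21, 1370 AH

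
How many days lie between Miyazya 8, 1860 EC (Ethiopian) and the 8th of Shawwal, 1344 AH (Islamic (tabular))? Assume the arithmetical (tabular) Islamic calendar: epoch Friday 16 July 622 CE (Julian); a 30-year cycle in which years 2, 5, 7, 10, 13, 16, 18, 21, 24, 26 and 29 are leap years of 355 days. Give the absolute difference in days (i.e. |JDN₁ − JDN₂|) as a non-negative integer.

21189

First date → JDN 2403438; second date → JDN 2424627.
The interval is |2403438 − 2424627| = 21189 days.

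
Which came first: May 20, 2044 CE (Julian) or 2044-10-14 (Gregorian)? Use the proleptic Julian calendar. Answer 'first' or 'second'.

Converting both to JDN: 2467769 vs 2467903; the smaller is the first.

first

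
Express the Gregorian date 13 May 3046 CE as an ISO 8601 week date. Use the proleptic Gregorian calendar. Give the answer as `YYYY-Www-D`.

The weekday is Wednesday (ISO weekday 3).
That Wednesday belongs to ISO week 20 of ISO year 3046.

3046-W20-3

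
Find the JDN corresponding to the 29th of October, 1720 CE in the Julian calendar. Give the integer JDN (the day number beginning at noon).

Equivalently 9 November 1720 (Gregorian).
JDN 2400001 is 17 November 1858 CE (Gregorian), MJD 0; the target day is −50411 days from there, so JDN = 2349590.

2349590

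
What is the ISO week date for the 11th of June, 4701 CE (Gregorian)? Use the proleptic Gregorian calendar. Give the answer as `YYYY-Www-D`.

The weekday is Tuesday (ISO weekday 2).
That Tuesday belongs to ISO week 24 of ISO year 4701.

4701-W24-2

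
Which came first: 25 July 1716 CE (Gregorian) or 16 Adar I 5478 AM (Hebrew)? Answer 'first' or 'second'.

First date → JDN 2348022; second date → JDN 2348594.
JDN 2348022 < JDN 2348594, so the first date is earlier.

first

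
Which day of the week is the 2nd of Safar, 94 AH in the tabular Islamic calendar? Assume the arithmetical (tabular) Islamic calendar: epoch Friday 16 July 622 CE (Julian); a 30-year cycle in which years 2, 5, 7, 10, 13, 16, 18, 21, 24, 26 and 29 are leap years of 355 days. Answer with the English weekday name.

In the proleptic Gregorian calendar this is 11 November 712 (JDN 1981427).
JDN 1981427 mod 7 = 0, and JDN 0 was a Monday, so this is a Monday.

Monday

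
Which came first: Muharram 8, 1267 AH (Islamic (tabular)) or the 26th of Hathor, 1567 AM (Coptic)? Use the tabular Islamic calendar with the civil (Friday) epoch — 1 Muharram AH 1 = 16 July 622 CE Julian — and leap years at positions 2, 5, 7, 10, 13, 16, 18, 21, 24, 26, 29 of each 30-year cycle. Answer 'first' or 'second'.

Converting both to JDN: 2397075 vs 2397096; the smaller is the first.

first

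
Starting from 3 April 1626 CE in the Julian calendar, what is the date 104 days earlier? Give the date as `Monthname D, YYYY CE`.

December 20, 1625 CE

JDN of 3 April 1626 CE = 2315047.
2315047 − 104 = 2314943.
JDN 2314943 in the Julian calendar is December 20, 1625 CE.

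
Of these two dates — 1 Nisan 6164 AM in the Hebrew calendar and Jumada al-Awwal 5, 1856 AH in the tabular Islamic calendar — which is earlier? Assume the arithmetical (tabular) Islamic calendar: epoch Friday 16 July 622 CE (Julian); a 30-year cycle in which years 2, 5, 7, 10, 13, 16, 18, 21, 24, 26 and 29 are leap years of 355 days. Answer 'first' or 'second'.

Converting both to JDN: 2599204 vs 2605912; the smaller is the first.

first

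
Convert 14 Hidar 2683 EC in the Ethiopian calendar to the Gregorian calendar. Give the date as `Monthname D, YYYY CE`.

November 28, 2690 CE

Both dates share Julian Day Number 2703894; in the Gregorian calendar that is 28 November 2690 CE.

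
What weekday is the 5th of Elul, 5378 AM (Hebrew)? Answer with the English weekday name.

In the Gregorian calendar this is 26 August 1618 (JDN 2312260).
Since JDN mod 7 = 6 (0 = Monday), the day is Sunday.

Sunday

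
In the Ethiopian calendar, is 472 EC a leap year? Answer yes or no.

472 mod 4 = 0; in the Ethiopian calendar a year is leap when year mod 4 = 3, so it is a common year.

no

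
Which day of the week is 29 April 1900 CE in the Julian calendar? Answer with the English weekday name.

Saturday

Equivalently 12 May 1900 Gregorian, JDN 2415152.
2415152 ≡ 5 (mod 7); counting from Monday = 0 gives Saturday.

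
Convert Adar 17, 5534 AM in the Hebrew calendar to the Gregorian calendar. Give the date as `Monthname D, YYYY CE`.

February 28, 1774 CE

Julian Day Number of the source date = 2369059.
Converting JDN 2369059 to the Gregorian calendar gives 28 February 1774 CE.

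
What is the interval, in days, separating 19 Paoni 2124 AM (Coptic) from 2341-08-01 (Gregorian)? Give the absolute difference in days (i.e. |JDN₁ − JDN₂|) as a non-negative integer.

First date → JDN 2600744; second date → JDN 2576305.
The interval is |2600744 − 2576305| = 24439 days.

24439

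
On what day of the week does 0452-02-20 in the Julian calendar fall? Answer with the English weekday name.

Wednesday

In the proleptic Gregorian calendar this is 21 February 452 (JDN 1886201).
1886201 ≡ 2 (mod 7); counting from Monday = 0 gives Wednesday.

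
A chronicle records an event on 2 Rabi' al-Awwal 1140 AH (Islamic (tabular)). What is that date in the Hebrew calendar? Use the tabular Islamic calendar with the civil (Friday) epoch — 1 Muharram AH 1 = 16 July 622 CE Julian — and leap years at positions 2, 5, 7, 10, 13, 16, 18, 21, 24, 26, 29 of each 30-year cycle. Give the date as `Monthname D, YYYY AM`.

Cheshvan 3, 5488 AM

The source date corresponds to 18 October 1727 in the Gregorian calendar (JDN 2352124).
That day falls on 3 Cheshvan 5488 AM in the Hebrew calendar.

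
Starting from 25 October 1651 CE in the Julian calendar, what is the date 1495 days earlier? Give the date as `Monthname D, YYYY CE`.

September 21, 1647 CE

The starting date is JDN 2324383; 2324383 − 1495 = 2322888.
JDN 2322888 corresponds to September 21, 1647 CE.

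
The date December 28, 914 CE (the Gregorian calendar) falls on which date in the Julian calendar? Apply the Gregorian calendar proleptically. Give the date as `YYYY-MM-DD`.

0914-12-23

The Julian–Gregorian offset here is 5 days (Julian trailing).
28 December 914 Gregorian − 5 days → 23 December 914 Julian.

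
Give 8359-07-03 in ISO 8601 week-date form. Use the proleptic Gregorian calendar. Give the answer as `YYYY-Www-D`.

The weekday is Friday (ISO weekday 5).
That Friday belongs to ISO week 27 of ISO year 8359.

8359-W27-5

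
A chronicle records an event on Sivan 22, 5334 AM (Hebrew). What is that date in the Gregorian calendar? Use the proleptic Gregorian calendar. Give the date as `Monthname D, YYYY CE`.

June 21, 1574 CE

Both dates share Julian Day Number 2296123; in the Gregorian calendar that is 21 June 1574 CE.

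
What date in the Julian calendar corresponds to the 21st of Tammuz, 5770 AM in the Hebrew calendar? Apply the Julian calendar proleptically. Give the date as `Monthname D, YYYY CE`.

June 20, 2010 CE

Both dates share Julian Day Number 2455381; in the Julian calendar that is 20 June 2010 CE.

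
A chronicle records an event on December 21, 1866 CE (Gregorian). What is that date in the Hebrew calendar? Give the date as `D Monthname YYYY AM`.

13 Tevet 5627 AM

Both dates share Julian Day Number 2402957; in the Hebrew calendar that is 13 Tevet 5627 AM.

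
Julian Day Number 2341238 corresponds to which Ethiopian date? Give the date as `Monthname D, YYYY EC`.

Tahsas 21, 1690 EC

JDN 2341238 is 27 December 1697 in the Gregorian calendar.
In the Ethiopian calendar that day is Tahsas 21, 1690 EC.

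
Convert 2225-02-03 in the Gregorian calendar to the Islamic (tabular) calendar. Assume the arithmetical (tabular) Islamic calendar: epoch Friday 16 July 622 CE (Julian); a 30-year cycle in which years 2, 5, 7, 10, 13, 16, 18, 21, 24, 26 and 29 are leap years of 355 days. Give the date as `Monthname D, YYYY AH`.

Ramadan 24, 1652 AH

Julian Day Number of the source date = 2533758.
Converting JDN 2533758 to the tabular Islamic calendar gives 24 Ramadan 1652 AH.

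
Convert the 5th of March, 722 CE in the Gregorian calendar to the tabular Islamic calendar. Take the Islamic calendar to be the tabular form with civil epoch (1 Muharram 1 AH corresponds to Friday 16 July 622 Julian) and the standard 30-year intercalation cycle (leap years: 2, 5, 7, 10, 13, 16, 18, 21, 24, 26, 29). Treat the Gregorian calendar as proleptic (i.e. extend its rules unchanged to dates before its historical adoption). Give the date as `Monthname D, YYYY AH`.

Ramadan 8, 103 AH

Julian Day Number of the source date = 1984828.
Converting JDN 1984828 to the tabular Islamic calendar gives 8 Ramadan 103 AH.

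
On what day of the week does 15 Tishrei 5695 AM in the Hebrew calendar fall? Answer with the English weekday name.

Monday

This is JDN 2427705 (24 September 1934 Gregorian).
Since JDN mod 7 = 0 (0 = Monday), the day is Monday.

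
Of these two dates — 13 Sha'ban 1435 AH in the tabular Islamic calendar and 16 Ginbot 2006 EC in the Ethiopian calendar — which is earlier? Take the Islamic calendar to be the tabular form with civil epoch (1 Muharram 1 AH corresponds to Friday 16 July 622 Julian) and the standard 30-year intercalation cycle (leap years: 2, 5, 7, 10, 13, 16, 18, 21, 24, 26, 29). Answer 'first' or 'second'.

Converting both to JDN: 2456821 vs 2456802; the smaller is the second.

second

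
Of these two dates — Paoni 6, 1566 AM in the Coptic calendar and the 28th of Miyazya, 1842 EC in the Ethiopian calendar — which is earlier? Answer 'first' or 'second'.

First date → JDN 2396921; second date → JDN 2396883.
JDN 2396883 < JDN 2396921, so the second date is earlier.

second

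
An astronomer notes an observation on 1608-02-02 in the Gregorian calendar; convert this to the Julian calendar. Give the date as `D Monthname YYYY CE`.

23 January 1608 CE

At this point the Julian calendar is 10 days behind the Gregorian.
2 February 1608 Gregorian − 10 days → 23 January 1608 Julian.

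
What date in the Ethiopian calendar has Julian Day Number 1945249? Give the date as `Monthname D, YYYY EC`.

Tikimt 23, 606 EC

JDN 1945249 is 23 October 613 in the proleptic Gregorian calendar.
In the Ethiopian calendar that day is Tikimt 23, 606 EC.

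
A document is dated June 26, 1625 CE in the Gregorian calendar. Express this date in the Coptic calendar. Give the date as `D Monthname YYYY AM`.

Both dates share Julian Day Number 2314756; in the Coptic calendar that is 22 Paoni 1341 AM.

22 Paoni 1341 AM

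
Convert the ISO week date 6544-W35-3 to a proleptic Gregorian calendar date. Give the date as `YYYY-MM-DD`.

ISO week 1 of 6544 is the week containing the first Thursday of 6544.
Week 35, day 3 (Wednesday) lands on 6544-08-26.

6544-08-26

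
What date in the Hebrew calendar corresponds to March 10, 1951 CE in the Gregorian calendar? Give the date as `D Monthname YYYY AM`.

Julian Day Number of the source date = 2433716.
Converting JDN 2433716 to the Hebrew calendar gives 2 Adar II 5711 AM.

2 Adar II 5711 AM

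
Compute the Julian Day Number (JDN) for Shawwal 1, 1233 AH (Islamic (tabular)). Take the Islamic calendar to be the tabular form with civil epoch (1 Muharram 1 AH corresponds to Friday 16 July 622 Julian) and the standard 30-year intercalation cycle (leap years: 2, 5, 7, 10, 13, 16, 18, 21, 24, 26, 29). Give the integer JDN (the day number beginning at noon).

2385286

In the Gregorian calendar the same day is 4 August 1818.
JDN 2400001 is 17 November 1858 CE (Gregorian), MJD 0; the target day is −14715 days from there, so JDN = 2385286.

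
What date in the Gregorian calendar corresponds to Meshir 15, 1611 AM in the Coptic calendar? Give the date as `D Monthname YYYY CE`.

Both dates share Julian Day Number 2413246; in the Gregorian calendar that is 21 February 1895 CE.

21 February 1895 CE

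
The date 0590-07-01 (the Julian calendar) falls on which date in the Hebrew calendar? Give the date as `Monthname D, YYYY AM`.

The source date corresponds to 3 July 590 in the proleptic Gregorian calendar (JDN 1936737).
That day falls on 23 Tammuz 4350 AM in the Hebrew calendar.

Tammuz 23, 4350 AM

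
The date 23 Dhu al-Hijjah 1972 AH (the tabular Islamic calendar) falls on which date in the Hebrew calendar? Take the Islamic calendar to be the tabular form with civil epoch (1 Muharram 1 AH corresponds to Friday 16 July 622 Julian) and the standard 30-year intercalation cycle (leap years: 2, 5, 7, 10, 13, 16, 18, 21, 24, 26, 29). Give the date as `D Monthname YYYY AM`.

24 Tishrei 6296 AM

The source date corresponds to 22 October 2535 in the Gregorian calendar (JDN 2647244).
That day falls on 24 Tishrei 6296 AM in the Hebrew calendar.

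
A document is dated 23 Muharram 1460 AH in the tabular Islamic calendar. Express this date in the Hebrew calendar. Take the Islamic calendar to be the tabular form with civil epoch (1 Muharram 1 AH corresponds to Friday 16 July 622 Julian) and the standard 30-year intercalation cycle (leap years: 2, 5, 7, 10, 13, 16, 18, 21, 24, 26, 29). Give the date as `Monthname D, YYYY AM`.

The source date corresponds to 28 February 2038 in the Gregorian calendar (JDN 2465483).
That day falls on 23 Adar I 5798 AM in the Hebrew calendar.

Adar I 23, 5798 AM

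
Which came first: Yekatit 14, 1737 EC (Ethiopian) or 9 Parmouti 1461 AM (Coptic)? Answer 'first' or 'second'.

first

Converting both to JDN: 2358458 vs 2358513; the smaller is the first.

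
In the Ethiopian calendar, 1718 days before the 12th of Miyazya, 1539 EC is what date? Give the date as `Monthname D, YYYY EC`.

Hamle 30, 1534 EC

Counting 1718 days back from JDN 2286196 reaches JDN 2284478, which is Hamle 30, 1534 EC.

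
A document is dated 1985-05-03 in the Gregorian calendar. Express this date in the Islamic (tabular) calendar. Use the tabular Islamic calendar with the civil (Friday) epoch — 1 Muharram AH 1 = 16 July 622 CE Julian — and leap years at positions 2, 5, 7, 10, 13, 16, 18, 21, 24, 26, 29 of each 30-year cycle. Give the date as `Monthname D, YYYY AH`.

Both dates share Julian Day Number 2446189; in the tabular Islamic calendar that is 12 Sha'ban 1405 AH.

Sha'ban 12, 1405 AH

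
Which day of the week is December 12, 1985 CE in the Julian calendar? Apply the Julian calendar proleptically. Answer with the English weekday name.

Equivalently 25 December 1985 Gregorian, JDN 2446425.
2446425 ≡ 2 (mod 7); counting from Monday = 0 gives Wednesday.

Wednesday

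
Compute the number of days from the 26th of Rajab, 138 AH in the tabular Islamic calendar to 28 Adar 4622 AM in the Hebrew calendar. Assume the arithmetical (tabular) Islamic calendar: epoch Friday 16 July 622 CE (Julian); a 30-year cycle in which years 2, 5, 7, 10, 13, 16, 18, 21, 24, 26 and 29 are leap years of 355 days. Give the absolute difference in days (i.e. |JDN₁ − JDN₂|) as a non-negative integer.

First date → JDN 1997190; second date → JDN 2035965.
The interval is |1997190 − 2035965| = 38775 days.

38775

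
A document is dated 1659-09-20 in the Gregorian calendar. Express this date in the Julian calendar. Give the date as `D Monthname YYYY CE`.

10 September 1659 CE

The Julian–Gregorian offset here is 10 days (Julian trailing).
20 September 1659 Gregorian − 10 days → 10 September 1659 Julian.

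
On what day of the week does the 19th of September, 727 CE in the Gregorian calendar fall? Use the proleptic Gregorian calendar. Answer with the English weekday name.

1986852 ≡ 0 (mod 7); counting from Monday = 0 gives Monday.

Monday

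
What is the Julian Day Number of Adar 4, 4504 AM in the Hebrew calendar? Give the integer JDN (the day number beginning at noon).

Equivalently 26 February 744 (proleptic Gregorian).
JDN 2451545 is 1 January 2000 CE (Gregorian); the target day is −458689 days from there, so JDN = 1992856.

1992856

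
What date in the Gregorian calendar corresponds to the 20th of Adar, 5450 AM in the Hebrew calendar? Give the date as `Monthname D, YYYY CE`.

Julian Day Number of the source date = 2338380.
Converting JDN 2338380 to the Gregorian calendar gives 1 March 1690 CE.

March 1, 1690 CE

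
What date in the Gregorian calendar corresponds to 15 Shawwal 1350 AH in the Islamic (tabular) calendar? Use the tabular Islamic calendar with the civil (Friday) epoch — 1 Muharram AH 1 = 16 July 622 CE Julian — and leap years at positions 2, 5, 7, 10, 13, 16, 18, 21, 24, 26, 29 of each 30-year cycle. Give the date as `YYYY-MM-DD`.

1932-02-23

Both dates share Julian Day Number 2426761; in the Gregorian calendar that is 23 February 1932 CE.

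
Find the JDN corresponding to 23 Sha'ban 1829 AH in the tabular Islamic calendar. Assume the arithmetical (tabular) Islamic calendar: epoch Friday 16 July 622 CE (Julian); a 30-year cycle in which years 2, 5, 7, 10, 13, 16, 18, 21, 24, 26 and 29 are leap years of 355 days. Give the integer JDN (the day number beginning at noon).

2596451

Equivalently 27 September 2396 (Gregorian).
JDN 2299161 is 15 October 1582 CE (Gregorian); the target day is +297290 days from there, so JDN = 2596451.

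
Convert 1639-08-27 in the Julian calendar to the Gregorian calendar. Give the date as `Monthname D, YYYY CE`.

The Julian–Gregorian offset here is 10 days (Julian trailing).
27 August 1639 Julian + 10 days → 6 September 1639 Gregorian.

September 6, 1639 CE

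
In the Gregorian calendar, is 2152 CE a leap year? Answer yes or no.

2152 is divisible by 4 and not by 100, so it is a leap year.

yes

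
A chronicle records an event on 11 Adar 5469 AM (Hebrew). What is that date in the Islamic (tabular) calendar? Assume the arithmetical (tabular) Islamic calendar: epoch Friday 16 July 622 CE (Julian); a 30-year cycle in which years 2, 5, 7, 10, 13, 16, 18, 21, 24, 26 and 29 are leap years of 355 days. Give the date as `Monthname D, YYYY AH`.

Dhu al-Hijjah 11, 1120 AH

Both dates share Julian Day Number 2345311; in the tabular Islamic calendar that is 11 Dhu al-Hijjah 1120 AH.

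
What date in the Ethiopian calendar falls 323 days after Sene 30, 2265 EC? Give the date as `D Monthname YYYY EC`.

18 Ginbot 2266 EC

Counting 323 days forward from JDN 2551446 reaches JDN 2551769, which is 18 Ginbot 2266 EC.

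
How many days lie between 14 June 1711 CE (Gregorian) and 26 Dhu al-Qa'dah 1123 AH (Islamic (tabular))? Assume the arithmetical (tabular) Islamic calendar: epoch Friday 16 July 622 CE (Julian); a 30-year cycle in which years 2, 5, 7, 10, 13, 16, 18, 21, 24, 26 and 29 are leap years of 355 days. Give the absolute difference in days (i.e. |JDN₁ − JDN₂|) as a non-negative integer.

First date → JDN 2346154; second date → JDN 2346359.
The interval is |2346154 − 2346359| = 205 days.

205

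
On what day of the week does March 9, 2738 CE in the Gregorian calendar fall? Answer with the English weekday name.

Wednesday

Since JDN mod 7 = 2 (0 = Monday), the day is Wednesday.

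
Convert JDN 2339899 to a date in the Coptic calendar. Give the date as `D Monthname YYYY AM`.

JDN 2339899 is 28 April 1694 in the Gregorian calendar.
In the Coptic calendar that day is 23 Parmouti 1410 AM.

23 Parmouti 1410 AM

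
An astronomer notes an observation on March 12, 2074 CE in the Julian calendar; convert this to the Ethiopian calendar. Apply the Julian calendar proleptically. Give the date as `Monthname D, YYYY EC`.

The source date corresponds to 25 March 2074 in the Gregorian calendar (JDN 2478657).
That day falls on 16 Megabit 2066 EC in the Ethiopian calendar.

Megabit 16, 2066 EC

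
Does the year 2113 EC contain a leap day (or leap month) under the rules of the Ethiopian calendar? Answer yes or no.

no

2113 mod 4 = 1; in the Ethiopian calendar a year is leap when year mod 4 = 3, so it is a common year.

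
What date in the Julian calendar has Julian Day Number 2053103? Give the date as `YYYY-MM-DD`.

The proleptic Gregorian equivalent of JDN 2053103 is 7 February 909.
In the Julian calendar that day is 0909-02-02.

0909-02-02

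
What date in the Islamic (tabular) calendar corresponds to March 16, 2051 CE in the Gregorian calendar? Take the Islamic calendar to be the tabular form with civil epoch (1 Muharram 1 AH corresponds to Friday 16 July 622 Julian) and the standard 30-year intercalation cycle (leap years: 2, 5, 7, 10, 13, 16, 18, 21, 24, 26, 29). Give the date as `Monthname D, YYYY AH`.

Rajab 3, 1473 AH

Both dates share Julian Day Number 2470247; in the tabular Islamic calendar that is 3 Rajab 1473 AH.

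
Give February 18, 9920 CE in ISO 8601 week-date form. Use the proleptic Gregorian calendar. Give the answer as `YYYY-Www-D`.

The weekday is Wednesday (ISO weekday 3).
That Wednesday belongs to ISO week 8 of ISO year 9920.

9920-W08-3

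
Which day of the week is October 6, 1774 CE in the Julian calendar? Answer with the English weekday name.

This is JDN 2369290 (17 October 1774 Gregorian).
JDN 2369290 mod 7 = 0, and JDN 0 was a Monday, so this is a Monday.

Monday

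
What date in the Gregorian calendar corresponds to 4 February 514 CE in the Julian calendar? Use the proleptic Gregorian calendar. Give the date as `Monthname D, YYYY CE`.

February 6, 514 CE

For dates in this range the Gregorian date is 2 days ahead of the Julian.
4 February 514 Julian + 2 days → 6 February 514 Gregorian.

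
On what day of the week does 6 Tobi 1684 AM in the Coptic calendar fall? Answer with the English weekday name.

This is JDN 2439871 (15 January 1968 Gregorian).
Since JDN mod 7 = 0 (0 = Monday), the day is Monday.

Monday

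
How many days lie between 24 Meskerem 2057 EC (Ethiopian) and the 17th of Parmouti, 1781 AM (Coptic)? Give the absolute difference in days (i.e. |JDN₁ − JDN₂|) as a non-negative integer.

JDN of the first date = 2475198.
JDN of the second date = 2475401.
|2475401 − 2475198| = 203.

203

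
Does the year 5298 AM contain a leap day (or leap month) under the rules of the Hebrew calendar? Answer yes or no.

Hebrew year 5298 is year 16 of its 19-year Metonic cycle; leap years are at positions 3, 6, 8, 11, 14, 17, 19, so it is a common year (12 months).

no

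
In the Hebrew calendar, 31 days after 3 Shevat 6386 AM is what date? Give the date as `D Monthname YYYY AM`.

4 Adar 6386 AM

The starting date is JDN 2680209; 2680209 + 31 = 2680240.
JDN 2680240 corresponds to 4 Adar 6386 AM.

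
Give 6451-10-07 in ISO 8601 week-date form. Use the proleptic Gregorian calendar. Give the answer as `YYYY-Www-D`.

6451-W40-6

The weekday is Saturday (ISO weekday 6).
That Saturday belongs to ISO week 40 of ISO year 6451.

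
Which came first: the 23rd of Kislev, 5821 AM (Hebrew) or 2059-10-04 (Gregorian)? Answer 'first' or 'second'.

second

First date → JDN 2473810; second date → JDN 2473371.
JDN 2473371 < JDN 2473810, so the second date is earlier.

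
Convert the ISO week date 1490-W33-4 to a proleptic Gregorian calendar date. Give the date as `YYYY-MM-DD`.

1490-08-14

ISO week 1 of 1490 is the week containing the first Thursday of 1490.
Week 33, day 4 (Thursday) lands on 1490-08-14.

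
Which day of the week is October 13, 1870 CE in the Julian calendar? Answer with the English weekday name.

Equivalently 25 October 1870 Gregorian, JDN 2404361.
Since JDN mod 7 = 1 (0 = Monday), the day is Tuesday.

Tuesday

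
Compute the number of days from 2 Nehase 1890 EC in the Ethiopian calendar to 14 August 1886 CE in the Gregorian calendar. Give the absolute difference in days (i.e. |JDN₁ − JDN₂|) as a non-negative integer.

4376

JDN of the first date = 2414509.
JDN of the second date = 2410133.
|2410133 − 2414509| = 4376.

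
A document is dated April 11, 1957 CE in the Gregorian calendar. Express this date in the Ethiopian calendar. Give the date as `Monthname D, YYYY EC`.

Miyazya 3, 1949 EC

Julian Day Number of the source date = 2435940.
Converting JDN 2435940 to the Ethiopian calendar gives 3 Miyazya 1949 EC.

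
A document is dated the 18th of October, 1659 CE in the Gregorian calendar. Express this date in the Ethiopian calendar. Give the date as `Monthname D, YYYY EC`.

Both dates share Julian Day Number 2327288; in the Ethiopian calendar that is 10 Tikimt 1652 EC.

Tikimt 10, 1652 EC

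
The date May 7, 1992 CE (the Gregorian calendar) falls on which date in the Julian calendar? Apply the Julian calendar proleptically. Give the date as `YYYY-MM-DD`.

At this point the Julian calendar is 13 days behind the Gregorian.
7 May 1992 Gregorian − 13 days → 24 April 1992 Julian.

1992-04-24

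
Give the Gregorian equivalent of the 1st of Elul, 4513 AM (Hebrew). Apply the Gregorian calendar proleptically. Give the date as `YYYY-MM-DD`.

0753-08-09

Julian Day Number of the source date = 1996308.
Converting JDN 1996308 to the Gregorian calendar gives 9 August 753 CE.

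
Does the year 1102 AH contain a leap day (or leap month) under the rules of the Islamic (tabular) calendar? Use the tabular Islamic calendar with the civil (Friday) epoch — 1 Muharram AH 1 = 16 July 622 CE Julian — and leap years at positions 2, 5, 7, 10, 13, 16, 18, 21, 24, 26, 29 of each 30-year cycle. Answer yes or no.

Year 1102 AH is year 22 of its 30-year cycle; leap positions are 2, 5, 7, 10, 13, 16, 18, 21, 24, 26, 29, so it is a common year (354 days).

no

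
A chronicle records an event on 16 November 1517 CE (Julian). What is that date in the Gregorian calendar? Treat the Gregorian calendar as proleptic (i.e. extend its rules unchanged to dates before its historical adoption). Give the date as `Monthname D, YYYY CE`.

The Julian–Gregorian offset here is 10 days (Julian trailing).
16 November 1517 Julian + 10 days → 26 November 1517 Gregorian.

November 26, 1517 CE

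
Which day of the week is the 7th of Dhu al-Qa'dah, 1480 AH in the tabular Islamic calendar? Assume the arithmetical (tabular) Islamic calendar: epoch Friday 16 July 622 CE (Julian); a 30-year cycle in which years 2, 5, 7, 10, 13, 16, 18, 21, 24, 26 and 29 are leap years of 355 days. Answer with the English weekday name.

This is JDN 2472849 (30 April 2058 Gregorian).
Since JDN mod 7 = 1 (0 = Monday), the day is Tuesday.

Tuesday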